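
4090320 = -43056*(-95) 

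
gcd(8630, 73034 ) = 2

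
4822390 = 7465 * 646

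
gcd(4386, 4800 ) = 6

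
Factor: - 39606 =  - 2^1*3^1*7^1*23^1*41^1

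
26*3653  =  94978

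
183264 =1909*96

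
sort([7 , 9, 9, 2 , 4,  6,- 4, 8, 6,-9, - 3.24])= [-9, - 4 , - 3.24, 2,  4, 6, 6, 7, 8, 9, 9]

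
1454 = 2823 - 1369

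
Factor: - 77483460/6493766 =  - 38741730/3246883=- 2^1*3^1*5^1*1291391^1*3246883^ ( - 1 ) 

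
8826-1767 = 7059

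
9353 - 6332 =3021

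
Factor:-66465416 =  - 2^3*8308177^1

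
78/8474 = 39/4237 = 0.01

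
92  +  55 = 147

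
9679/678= 9679/678 = 14.28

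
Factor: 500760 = 2^3*3^2 * 5^1 * 13^1*107^1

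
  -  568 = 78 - 646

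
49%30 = 19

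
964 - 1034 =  - 70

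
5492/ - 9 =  - 611 + 7/9 =- 610.22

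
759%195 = 174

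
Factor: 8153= 31^1*263^1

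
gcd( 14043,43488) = 453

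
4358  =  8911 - 4553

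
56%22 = 12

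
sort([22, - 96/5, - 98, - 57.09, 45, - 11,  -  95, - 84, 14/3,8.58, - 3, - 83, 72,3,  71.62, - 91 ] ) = [ - 98, - 95,  -  91, - 84, - 83, - 57.09,  -  96/5, - 11,-3,  3, 14/3, 8.58, 22, 45 , 71.62,72 ] 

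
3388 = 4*847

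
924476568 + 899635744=1824112312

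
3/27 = 1/9  =  0.11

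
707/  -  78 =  - 10 + 73/78 = -9.06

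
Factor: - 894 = -2^1*3^1 * 149^1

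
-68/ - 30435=68/30435 = 0.00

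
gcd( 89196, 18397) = 1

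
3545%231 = 80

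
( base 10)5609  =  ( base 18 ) H5B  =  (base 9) 7622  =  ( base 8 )12751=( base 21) CF2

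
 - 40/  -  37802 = 20/18901 = 0.00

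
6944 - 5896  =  1048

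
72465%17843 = 1093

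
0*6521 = 0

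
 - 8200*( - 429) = 3517800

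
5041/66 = 5041/66 = 76.38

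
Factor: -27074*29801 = - 806832274 = - 2^1*17^1*1753^1 * 13537^1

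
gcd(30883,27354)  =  1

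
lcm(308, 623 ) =27412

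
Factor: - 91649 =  - 37^1*2477^1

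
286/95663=286/95663=0.00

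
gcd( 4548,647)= 1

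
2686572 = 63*42644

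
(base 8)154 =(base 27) 40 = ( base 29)3L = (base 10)108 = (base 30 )3i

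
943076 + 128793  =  1071869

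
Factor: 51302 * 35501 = 1821272302 = 2^1*113^1*131^1*227^1* 271^1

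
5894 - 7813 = - 1919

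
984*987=971208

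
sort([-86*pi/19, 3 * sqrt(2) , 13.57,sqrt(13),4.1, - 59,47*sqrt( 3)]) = [ - 59,-86 * pi/19,sqrt(13), 4.1, 3*sqrt(2), 13.57, 47* sqrt (3 )]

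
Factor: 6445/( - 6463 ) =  - 5^1*23^( - 1) * 281^( - 1 ) * 1289^1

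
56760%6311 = 6272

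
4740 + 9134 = 13874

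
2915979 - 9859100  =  -6943121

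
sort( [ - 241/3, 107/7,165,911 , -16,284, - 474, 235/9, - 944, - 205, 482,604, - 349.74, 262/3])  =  [ - 944,-474,  -  349.74, - 205, - 241/3, - 16, 107/7  ,  235/9,262/3,165,  284,482,604,911]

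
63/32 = 63/32 = 1.97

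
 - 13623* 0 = 0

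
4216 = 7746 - 3530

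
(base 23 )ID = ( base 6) 1551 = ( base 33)cv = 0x1AB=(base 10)427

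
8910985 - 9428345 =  - 517360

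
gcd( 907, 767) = 1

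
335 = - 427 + 762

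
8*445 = 3560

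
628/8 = 78+1/2 = 78.50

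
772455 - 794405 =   -  21950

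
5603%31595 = 5603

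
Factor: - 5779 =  - 5779^1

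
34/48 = 17/24 = 0.71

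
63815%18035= 9710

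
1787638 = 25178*71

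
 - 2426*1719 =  - 4170294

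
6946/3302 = 2 + 171/1651 = 2.10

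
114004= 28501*4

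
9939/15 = 3313/5 = 662.60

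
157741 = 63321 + 94420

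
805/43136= 805/43136 = 0.02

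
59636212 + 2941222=62577434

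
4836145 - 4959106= - 122961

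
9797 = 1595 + 8202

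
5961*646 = 3850806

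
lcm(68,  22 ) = 748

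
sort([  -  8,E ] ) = [  -  8,E ]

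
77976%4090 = 266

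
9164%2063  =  912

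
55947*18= 1007046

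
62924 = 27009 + 35915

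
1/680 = 1/680 = 0.00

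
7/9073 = 7/9073  =  0.00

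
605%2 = 1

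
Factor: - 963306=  - 2^1*3^3*17839^1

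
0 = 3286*0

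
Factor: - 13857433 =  - 47^1*53^1 * 5563^1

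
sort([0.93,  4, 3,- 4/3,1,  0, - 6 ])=[  -  6, - 4/3, 0, 0.93, 1, 3, 4 ]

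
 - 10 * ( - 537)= 5370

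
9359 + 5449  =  14808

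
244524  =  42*5822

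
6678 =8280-1602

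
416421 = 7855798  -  7439377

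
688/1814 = 344/907 = 0.38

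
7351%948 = 715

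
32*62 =1984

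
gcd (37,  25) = 1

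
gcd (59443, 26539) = 1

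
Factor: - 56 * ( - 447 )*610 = 15269520= 2^4 * 3^1*5^1*7^1 * 61^1*149^1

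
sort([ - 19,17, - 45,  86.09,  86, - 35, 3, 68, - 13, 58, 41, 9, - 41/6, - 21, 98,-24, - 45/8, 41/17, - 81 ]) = [ - 81, - 45 , - 35 ,-24, -21,  -  19 , - 13,- 41/6, - 45/8,41/17, 3, 9,17, 41, 58,  68, 86, 86.09,98]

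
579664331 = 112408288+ 467256043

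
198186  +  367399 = 565585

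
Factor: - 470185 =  - 5^1* 271^1*347^1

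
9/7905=3/2635 = 0.00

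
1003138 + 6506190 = 7509328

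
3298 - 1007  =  2291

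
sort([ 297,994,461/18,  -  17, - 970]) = [ - 970, - 17, 461/18,297,994]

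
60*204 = 12240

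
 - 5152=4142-9294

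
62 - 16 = 46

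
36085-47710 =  - 11625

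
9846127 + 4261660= 14107787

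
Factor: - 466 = - 2^1*233^1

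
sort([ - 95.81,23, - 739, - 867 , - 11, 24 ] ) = [ - 867, - 739, - 95.81,- 11, 23, 24]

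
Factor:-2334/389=-2^1*3^1 = -6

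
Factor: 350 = 2^1*  5^2*7^1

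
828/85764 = 69/7147 = 0.01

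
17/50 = 17/50 = 0.34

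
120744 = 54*2236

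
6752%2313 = 2126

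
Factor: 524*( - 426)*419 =-93530856  =  -  2^3*3^1*71^1*131^1*419^1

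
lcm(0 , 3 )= 0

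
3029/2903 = 3029/2903 = 1.04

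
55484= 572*97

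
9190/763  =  12 + 34/763 = 12.04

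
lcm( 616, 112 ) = 1232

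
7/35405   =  7/35405 = 0.00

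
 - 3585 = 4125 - 7710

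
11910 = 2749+9161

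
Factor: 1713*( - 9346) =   -  2^1*3^1*571^1*4673^1 = - 16009698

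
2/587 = 2/587 = 0.00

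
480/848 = 30/53=0.57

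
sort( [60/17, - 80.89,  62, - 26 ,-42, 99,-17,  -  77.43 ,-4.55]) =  [ - 80.89,  -  77.43, - 42, - 26,-17,- 4.55,60/17,62, 99]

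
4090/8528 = 2045/4264 = 0.48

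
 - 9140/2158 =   -  4570/1079= -  4.24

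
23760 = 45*528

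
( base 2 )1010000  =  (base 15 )55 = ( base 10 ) 80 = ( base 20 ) 40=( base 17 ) 4c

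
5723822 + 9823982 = 15547804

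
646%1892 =646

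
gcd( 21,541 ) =1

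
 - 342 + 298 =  - 44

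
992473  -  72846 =919627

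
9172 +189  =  9361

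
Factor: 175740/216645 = 2^2*11^ ( - 1)*13^( - 1)*29^1 =116/143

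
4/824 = 1/206 = 0.00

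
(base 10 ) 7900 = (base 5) 223100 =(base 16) 1EDC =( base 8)17334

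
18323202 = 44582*411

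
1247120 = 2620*476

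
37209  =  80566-43357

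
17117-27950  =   - 10833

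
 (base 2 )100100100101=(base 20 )5H1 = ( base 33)24v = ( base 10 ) 2341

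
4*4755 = 19020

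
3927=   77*51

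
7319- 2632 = 4687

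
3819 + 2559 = 6378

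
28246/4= 14123/2 = 7061.50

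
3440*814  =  2800160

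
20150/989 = 20150/989  =  20.37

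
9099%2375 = 1974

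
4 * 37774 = 151096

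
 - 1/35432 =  - 1/35432  =  - 0.00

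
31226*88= 2747888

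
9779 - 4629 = 5150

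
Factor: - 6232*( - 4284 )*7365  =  196629945120  =  2^5*3^3*5^1*7^1*17^1*19^1*  41^1*491^1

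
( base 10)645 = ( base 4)22011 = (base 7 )1611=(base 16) 285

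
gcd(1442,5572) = 14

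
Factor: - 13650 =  - 2^1*3^1*5^2*7^1*13^1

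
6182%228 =26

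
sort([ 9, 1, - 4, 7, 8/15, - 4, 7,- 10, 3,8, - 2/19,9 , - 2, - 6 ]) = [-10, - 6 , - 4, - 4, - 2, - 2/19,  8/15,1, 3, 7,7, 8,9,  9] 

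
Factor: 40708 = 2^2 * 10177^1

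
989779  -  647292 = 342487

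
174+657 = 831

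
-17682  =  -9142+-8540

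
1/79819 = 1/79819 = 0.00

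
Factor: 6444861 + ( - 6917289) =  - 472428 = - 2^2*3^2*11^1*1193^1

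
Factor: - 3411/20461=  - 3^2*7^ (-1) * 37^( - 1)*79^( - 1 )*379^1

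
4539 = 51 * 89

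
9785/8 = 1223 + 1/8= 1223.12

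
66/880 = 3/40 = 0.07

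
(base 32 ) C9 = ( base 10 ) 393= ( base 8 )611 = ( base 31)cl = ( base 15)1b3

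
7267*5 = 36335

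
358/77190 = 179/38595 = 0.00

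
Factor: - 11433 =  - 3^1 * 37^1*103^1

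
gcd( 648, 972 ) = 324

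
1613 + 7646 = 9259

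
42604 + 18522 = 61126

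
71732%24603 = 22526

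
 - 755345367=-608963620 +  - 146381747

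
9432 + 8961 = 18393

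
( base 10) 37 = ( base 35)12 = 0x25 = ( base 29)18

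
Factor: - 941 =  - 941^1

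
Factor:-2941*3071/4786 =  - 9031811/4786 = - 2^(-1 ) * 17^1 * 37^1*83^1 * 173^1*2393^ ( -1 ) 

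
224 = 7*32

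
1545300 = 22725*68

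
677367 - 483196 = 194171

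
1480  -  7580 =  - 6100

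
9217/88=104 + 65/88 = 104.74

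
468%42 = 6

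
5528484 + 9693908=15222392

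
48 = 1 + 47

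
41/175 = 41/175 = 0.23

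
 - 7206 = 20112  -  27318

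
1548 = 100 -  - 1448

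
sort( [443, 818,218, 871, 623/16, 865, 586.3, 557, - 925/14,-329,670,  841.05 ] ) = [ - 329,-925/14, 623/16, 218, 443,557, 586.3, 670, 818,841.05, 865, 871] 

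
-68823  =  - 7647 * 9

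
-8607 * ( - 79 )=679953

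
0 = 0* 28524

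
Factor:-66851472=- 2^4*3^1 * 241^1*5779^1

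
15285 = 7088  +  8197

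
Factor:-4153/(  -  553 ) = 7^(-1)*79^( - 1 ) *4153^1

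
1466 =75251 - 73785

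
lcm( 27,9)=27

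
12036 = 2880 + 9156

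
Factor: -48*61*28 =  - 2^6*3^1* 7^1*61^1 = - 81984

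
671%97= 89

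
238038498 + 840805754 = 1078844252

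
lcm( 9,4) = 36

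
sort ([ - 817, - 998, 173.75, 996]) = [-998,  -  817,173.75,  996 ] 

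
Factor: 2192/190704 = 3^( - 1 )*29^(-1) = 1/87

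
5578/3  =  1859+1/3 = 1859.33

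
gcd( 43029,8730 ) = 9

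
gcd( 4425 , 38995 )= 5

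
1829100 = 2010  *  910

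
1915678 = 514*3727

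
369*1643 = 606267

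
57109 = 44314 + 12795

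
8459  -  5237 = 3222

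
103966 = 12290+91676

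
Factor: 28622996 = 2^2*101^1*70849^1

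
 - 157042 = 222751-379793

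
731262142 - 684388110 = 46874032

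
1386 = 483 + 903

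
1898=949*2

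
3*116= 348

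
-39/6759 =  - 13/2253 = -0.01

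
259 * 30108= 7797972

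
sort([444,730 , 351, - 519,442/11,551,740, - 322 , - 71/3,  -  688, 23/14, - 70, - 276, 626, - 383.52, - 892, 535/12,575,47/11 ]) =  [ - 892, - 688, -519, - 383.52, - 322,-276, - 70, - 71/3, 23/14,47/11,442/11, 535/12,351, 444,551, 575,626, 730,740 ] 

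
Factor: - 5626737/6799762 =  - 2^(-1)  *  3^2* 17^ ( - 1)*43^( -1 )*211^1*2963^1*4651^( - 1)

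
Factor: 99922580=2^2*5^1 * 23^1*217223^1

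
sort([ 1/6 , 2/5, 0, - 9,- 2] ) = [-9,-2,0,1/6, 2/5]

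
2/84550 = 1/42275 = 0.00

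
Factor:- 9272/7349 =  - 2^3*19^1*61^1*7349^( - 1)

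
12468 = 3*4156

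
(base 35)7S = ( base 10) 273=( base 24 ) b9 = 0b100010001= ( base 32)8H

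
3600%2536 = 1064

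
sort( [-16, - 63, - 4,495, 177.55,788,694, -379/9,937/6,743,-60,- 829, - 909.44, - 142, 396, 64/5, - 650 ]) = [ - 909.44 ,-829,-650,- 142, - 63, - 60, - 379/9,-16, - 4,64/5,  937/6, 177.55,396,495,694,743, 788 ] 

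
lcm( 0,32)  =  0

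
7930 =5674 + 2256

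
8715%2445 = 1380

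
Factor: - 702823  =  -11^1*181^1* 353^1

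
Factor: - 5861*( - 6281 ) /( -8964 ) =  - 36812941/8964 = - 2^( - 2)*3^(-3) * 11^1*83^( - 1)*571^1 * 5861^1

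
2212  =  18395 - 16183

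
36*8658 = 311688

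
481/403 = 37/31 = 1.19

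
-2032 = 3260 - 5292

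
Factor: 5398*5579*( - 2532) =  - 2^3*3^1*7^1*211^1*797^1 * 2699^1 = - 76252299144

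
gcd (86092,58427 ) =1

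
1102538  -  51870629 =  - 50768091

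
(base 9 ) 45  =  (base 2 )101001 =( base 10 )41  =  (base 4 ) 221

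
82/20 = 41/10 = 4.10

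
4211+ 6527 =10738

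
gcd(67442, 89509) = 1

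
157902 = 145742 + 12160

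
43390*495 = 21478050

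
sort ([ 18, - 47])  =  [ - 47,  18] 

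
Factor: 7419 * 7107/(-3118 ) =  - 2^(- 1)*3^2*23^1*103^1 * 1559^ ( - 1) * 2473^1  =  - 52726833/3118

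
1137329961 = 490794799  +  646535162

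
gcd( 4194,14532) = 6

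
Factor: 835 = 5^1*167^1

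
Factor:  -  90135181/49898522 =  - 2^( - 1 )*19^( - 1)*43^1 * 461^1*587^ ( - 1 )  *  2237^( - 1 )*4547^1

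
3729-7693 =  - 3964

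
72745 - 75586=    - 2841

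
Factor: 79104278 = 2^1 * 11^1*3595649^1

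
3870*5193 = 20096910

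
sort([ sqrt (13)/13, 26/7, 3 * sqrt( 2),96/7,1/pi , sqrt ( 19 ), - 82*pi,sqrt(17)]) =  [ - 82*pi, sqrt(13)/13,1/pi,26/7,sqrt ( 17),3*sqrt (2 ),sqrt(19),96/7]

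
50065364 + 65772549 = 115837913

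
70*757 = 52990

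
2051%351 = 296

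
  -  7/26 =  - 1+ 19/26= - 0.27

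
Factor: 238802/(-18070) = -5^( - 1)*13^( - 1)*859^1 = - 859/65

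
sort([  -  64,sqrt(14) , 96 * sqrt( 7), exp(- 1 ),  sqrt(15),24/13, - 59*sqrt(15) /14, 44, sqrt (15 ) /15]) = [ - 64, - 59 * sqrt ( 15) /14, sqrt(  15 ) /15,  exp(-1), 24/13,sqrt( 14 ), sqrt(15),  44,  96*sqrt(7 )]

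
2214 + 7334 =9548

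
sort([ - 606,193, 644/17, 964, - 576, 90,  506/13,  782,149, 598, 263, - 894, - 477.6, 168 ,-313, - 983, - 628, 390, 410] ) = [ - 983,- 894, - 628, - 606, - 576, - 477.6, - 313, 644/17, 506/13, 90,149, 168, 193, 263, 390, 410, 598 , 782,964 ]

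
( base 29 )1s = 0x39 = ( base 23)2b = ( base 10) 57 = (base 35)1M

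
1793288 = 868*2066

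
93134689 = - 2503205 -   -  95637894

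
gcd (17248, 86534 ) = 98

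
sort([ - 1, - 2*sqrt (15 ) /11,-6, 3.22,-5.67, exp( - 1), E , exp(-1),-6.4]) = [- 6.4, - 6, - 5.67, -1,  -  2*sqrt(15)/11, exp (-1),exp(-1), E, 3.22 ] 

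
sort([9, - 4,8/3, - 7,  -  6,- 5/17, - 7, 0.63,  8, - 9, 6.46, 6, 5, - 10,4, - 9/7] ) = [ - 10  , - 9, - 7, - 7, - 6,  -  4, - 9/7, - 5/17 , 0.63,8/3,4,5 , 6, 6.46,  8,  9]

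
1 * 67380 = 67380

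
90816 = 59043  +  31773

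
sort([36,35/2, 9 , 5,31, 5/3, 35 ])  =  [ 5/3, 5 , 9, 35/2, 31,  35,36 ]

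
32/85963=32/85963 = 0.00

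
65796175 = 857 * 76775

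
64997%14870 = 5517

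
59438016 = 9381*6336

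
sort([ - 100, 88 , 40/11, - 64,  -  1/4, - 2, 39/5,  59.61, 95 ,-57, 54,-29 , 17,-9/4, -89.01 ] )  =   [ - 100, - 89.01,- 64, - 57, - 29, - 9/4, - 2,-1/4  ,  40/11,39/5, 17, 54,59.61,  88, 95] 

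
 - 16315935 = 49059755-65375690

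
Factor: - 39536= - 2^4 *7^1*353^1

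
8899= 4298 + 4601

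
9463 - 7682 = 1781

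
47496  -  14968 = 32528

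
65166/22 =2962  +  1/11 = 2962.09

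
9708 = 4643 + 5065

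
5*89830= 449150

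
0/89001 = 0 = 0.00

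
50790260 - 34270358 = 16519902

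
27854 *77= 2144758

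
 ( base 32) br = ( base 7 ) 1051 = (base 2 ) 101111011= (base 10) 379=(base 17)155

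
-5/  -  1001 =5/1001 = 0.00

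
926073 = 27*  34299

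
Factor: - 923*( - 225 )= 207675 = 3^2 * 5^2 * 13^1 * 71^1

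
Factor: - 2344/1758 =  - 4/3 = -  2^2*3^(  -  1)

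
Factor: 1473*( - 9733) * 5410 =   -  2^1 * 3^1*5^1 * 491^1*541^1 * 9733^1 = -77561595690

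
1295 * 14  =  18130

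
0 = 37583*0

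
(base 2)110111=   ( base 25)25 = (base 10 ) 55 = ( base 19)2H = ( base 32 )1n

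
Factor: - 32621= -32621^1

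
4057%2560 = 1497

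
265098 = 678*391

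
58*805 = 46690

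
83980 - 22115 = 61865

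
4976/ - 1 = -4976/1 = - 4976.00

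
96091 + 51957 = 148048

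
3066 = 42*73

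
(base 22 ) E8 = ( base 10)316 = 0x13c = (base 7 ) 631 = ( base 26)c4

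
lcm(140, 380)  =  2660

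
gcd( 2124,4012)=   236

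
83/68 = 83/68 =1.22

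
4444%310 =104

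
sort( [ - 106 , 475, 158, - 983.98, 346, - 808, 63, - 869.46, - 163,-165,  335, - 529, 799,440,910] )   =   [ - 983.98, - 869.46, - 808, - 529, - 165, - 163, - 106, 63, 158,335, 346,440,475,799, 910 ]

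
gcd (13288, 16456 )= 88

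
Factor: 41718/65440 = 2^(  -  4)*3^1 *5^( - 1)*17^1=51/80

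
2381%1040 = 301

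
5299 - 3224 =2075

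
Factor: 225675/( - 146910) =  - 2^(-1 )  *  3^1*5^1*17^1*83^( -1) = - 255/166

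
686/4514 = 343/2257=0.15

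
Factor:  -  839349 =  - 3^3*7^1*4441^1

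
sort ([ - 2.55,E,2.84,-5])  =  [-5, - 2.55,E,  2.84] 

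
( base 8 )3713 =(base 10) 1995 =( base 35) 1m0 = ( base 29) 2an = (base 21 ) 4b0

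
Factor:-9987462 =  - 2^1*3^4*61651^1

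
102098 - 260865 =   -  158767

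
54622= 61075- 6453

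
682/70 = 341/35= 9.74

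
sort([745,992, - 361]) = [ - 361,  745, 992]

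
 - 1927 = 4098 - 6025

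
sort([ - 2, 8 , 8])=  [  -  2, 8,8 ]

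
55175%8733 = 2777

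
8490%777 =720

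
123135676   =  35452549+87683127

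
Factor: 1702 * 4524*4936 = 38006449728 = 2^6*3^1 *13^1 * 23^1*29^1*37^1*617^1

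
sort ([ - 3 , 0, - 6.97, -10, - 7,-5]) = [ -10,-7, - 6.97, - 5,  -  3,0] 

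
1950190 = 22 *88645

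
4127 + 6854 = 10981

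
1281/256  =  1281/256= 5.00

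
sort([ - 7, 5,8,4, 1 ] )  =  [ - 7, 1 , 4, 5, 8] 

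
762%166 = 98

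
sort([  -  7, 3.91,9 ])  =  [ - 7, 3.91,9]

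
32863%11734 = 9395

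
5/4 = 5/4 = 1.25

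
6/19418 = 3/9709  =  0.00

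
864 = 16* 54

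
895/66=895/66 = 13.56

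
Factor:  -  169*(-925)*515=80507375 = 5^3* 13^2*37^1 * 103^1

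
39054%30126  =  8928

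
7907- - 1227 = 9134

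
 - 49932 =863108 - 913040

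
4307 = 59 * 73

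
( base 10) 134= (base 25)59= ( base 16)86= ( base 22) 62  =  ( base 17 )7F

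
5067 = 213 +4854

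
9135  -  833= 8302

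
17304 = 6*2884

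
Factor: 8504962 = 2^1*4252481^1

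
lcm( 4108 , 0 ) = 0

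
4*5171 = 20684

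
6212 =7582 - 1370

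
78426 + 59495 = 137921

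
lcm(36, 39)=468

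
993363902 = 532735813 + 460628089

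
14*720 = 10080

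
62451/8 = 7806 + 3/8 = 7806.38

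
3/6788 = 3/6788 = 0.00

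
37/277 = 37/277 =0.13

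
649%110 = 99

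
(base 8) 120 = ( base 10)80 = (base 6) 212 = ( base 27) 2q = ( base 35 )2A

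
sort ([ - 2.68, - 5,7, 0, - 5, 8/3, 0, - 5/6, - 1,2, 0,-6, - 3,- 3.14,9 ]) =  [- 6,-5, -5 , - 3.14, - 3, - 2.68, - 1, - 5/6, 0, 0, 0, 2,  8/3, 7,9] 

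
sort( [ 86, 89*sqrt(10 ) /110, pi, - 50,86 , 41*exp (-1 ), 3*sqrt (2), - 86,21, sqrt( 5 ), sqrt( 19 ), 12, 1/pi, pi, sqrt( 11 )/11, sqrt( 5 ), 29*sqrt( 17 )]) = [-86, - 50,sqrt( 11) /11 , 1/pi, sqrt(5),sqrt( 5 ), 89 * sqrt (10) /110, pi,pi,3*sqrt( 2 ),  sqrt( 19), 12,41*exp( - 1), 21, 86,  86, 29*sqrt( 17)]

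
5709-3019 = 2690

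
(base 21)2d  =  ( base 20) 2F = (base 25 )25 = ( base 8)67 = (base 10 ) 55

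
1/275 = 1/275= 0.00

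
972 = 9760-8788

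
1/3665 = 1/3665  =  0.00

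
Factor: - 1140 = - 2^2*3^1*5^1* 19^1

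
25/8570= 5/1714 =0.00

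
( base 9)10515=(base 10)6980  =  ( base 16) 1B44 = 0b1101101000100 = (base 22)e96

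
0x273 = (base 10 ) 627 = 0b1001110011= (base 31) K7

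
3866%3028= 838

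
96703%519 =169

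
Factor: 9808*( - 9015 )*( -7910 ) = 699395239200 = 2^5 * 3^1*5^2*7^1*113^1 * 601^1*613^1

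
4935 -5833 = - 898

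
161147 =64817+96330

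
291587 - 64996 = 226591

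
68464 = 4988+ 63476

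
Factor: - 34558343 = - 29^1*1191667^1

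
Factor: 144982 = 2^1*71^1 *1021^1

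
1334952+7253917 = 8588869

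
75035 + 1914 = 76949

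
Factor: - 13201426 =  - 2^1*7^1*41^1*109^1  *211^1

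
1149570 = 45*25546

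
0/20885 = 0 = 0.00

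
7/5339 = 7/5339 =0.00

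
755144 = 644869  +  110275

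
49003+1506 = 50509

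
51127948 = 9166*5578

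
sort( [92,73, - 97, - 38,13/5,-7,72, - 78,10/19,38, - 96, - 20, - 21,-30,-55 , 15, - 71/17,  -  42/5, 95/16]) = [ - 97,-96,-78,  -  55, - 38, - 30, - 21, - 20, - 42/5, - 7, - 71/17,10/19,13/5,  95/16,15, 38, 72,73,92] 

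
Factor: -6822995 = -5^1*19^1*71821^1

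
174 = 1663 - 1489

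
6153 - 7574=-1421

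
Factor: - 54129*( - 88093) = 3^1 * 18043^1*88093^1 = 4768385997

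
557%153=98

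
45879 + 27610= 73489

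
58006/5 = 58006/5 = 11601.20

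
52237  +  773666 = 825903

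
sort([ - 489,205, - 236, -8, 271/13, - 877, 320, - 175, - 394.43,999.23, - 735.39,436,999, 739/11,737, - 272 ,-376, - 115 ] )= [ - 877, - 735.39, - 489, - 394.43, - 376, - 272, - 236, - 175, - 115,-8,271/13, 739/11, 205, 320 , 436, 737,999,999.23 ] 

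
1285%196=109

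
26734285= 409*65365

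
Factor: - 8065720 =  - 2^3*5^1*13^1*15511^1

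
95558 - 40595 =54963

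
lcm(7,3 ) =21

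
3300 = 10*330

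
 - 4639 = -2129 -2510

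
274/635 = 274/635 = 0.43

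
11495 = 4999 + 6496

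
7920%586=302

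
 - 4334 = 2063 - 6397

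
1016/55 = 1016/55  =  18.47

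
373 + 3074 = 3447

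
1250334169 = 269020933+981313236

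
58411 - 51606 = 6805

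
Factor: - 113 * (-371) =7^1 * 53^1*113^1= 41923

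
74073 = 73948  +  125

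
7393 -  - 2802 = 10195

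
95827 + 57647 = 153474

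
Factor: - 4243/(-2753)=2753^( - 1)*4243^1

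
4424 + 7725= 12149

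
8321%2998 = 2325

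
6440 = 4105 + 2335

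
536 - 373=163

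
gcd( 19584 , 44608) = 1088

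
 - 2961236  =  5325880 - 8287116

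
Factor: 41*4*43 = 7052 = 2^2 *41^1 *43^1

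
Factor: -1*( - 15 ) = 15 = 3^1 * 5^1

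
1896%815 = 266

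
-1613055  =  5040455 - 6653510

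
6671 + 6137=12808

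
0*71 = 0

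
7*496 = 3472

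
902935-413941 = 488994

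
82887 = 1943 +80944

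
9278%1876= 1774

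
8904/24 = 371 = 371.00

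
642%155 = 22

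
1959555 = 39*50245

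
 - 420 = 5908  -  6328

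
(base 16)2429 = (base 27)CIN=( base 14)3533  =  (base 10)9257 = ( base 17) 1F09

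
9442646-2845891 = 6596755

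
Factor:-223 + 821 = 2^1*13^1 * 23^1 = 598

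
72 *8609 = 619848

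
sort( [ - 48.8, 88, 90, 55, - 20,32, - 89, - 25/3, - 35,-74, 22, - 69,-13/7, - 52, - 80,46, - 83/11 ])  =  [ - 89,-80, - 74, - 69, - 52, - 48.8,-35, - 20, - 25/3 ,  -  83/11,- 13/7, 22,32, 46,55,88,90] 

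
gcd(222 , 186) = 6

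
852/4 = 213 = 213.00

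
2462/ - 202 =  - 1231/101 = -12.19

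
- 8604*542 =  - 4663368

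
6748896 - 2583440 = 4165456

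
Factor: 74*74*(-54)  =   - 2^3*3^3 * 37^2 =- 295704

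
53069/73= 726 + 71/73 =726.97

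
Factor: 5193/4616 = 9/8 =2^( - 3 )*3^2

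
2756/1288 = 2 + 45/322 = 2.14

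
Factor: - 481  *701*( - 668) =2^2*13^1*37^1*167^1*701^1 = 225236908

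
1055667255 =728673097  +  326994158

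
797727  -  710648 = 87079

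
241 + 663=904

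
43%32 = 11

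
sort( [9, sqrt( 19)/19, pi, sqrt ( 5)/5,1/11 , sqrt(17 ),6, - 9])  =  [ - 9, 1/11, sqrt(19)/19,sqrt(5)/5, pi,sqrt ( 17),6, 9] 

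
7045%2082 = 799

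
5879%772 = 475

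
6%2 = 0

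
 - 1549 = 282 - 1831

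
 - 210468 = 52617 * ( - 4 ) 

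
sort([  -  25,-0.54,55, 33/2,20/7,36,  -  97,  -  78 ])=[ - 97, - 78, - 25,- 0.54 , 20/7,33/2,36,  55 ] 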